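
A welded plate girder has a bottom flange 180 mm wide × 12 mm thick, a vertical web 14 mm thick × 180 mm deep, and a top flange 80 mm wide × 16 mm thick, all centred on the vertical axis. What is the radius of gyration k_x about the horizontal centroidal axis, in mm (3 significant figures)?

k_x ≈ 79.8 mm

Decompose the section into non-overlapping parts with the origin at the bottom-left of its bounding rectangle.
Bottom plate: 180 × 12, A = 2 160 mm², y = 6 mm, Ī = 25 920 mm⁴.
Web plate: 14 × 180, A = 2 520 mm², y = 102 mm, Ī = 6 804 000 mm⁴.
Top plate: 80 × 16, A = 1 280 mm², y = 200 mm, Ī = 27 307 mm⁴.
Centroid: ȳ = ΣA·y / ΣA = 88.255 mm.
Transfer each piece to the horizontal centroidal axis using Ī + A·d² with d = y − 88.255:
  bottom plate: d = -82.255 mm → contributes +14 640 244 mm⁴
  web plate: d = 13.745 mm → contributes +7 280 089 mm⁴
  top plate: d = 111.74 mm → contributes +16 010 587 mm⁴
Total I = 37 930 919 mm⁴.
Radius of gyration: k = √(I/A) = √(37 930 919 / 5 960) = 79.776 mm.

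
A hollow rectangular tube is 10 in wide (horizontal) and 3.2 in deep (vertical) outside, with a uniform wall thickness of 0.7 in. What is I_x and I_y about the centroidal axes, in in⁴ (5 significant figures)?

I_x ≈ 23.127 in⁴, I_y ≈ 171.26 in⁴

Treat the section as a set of non-overlapping primitives; coordinates are from the bounding-box lower-left.
Outer rectangle: 10 × 3.2, A = 32 in², y = 1.6 in, Ī = 27.30667 in⁴.
Inner void (subtracted): 8.6 × 1.8, A = 15.48 in², y = 1.6 in, Ī = 4.1796 in⁴.
By symmetry the centroid is at mid-height, ȳ = 1.6 in.
All pieces are centred on the centroidal x-axis, so I = ΣĪ (holes subtracted) = 23.12707 in⁴.
Repeating about the centroidal y-axis gives I_y = 171.2583 in⁴.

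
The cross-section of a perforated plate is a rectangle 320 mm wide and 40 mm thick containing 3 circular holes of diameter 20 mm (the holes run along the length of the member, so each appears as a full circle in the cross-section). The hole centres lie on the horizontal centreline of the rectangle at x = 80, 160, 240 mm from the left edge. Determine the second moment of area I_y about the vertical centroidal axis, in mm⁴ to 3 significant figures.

Decompose the section into non-overlapping parts with the origin at the bottom-left of its bounding rectangle.
Plate: 320 × 40, A = 12 800 mm², x = 160 mm, Ī = 109 226 667 mm⁴.
Hole 1 (subtracted): ⌀20, A = 314.16 mm², x = 80 mm, Ī = 7 854 mm⁴.
Hole 2 (subtracted): ⌀20, A = 314.16 mm², x = 160 mm, Ī = 7 854 mm⁴.
Hole 3 (subtracted): ⌀20, A = 314.16 mm², x = 240 mm, Ī = 7 854 mm⁴.
By symmetry the centroid is at mid-width, x̄ = 160 mm.
Transfer each piece to the vertical centroidal axis using Ī + A·d² with d = x − 160:
  plate: d = 0 mm → contributes +109 226 667 mm⁴
  hole 1: d = -80 mm → contributes −2 018 473 mm⁴
  hole 2: d = 0 mm → contributes −7 854 mm⁴
  hole 3: d = 80 mm → contributes −2 018 473 mm⁴
Total I = 105 181 866 mm⁴.

I_y ≈ 1.05 × 10⁸ mm⁴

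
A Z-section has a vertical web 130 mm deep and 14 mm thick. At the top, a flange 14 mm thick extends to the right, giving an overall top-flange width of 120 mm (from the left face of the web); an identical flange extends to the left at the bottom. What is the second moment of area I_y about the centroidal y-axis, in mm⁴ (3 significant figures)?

I_y ≈ 1.35 × 10⁷ mm⁴

Split into non-overlapping primitives; take the origin at the lower-left of the bounding box.
Web: 14 × 130, A = 1 820 mm², x = 113 mm, Ī = 29 727 mm⁴.
Top flange (beyond web): 106 × 14, A = 1 484 mm², x = 173 mm, Ī = 1 389 519 mm⁴.
Bottom flange (beyond web): 106 × 14, A = 1 484 mm², x = 53 mm, Ī = 1 389 519 mm⁴.
Centroid: x̄ = ΣA·x / ΣA = 113 mm.
Transfer each piece to the centroidal y-axis using Ī + A·d² with d = x − 113:
  web: d = 0 mm → contributes +29 727 mm⁴
  top flange (beyond web): d = 60 mm → contributes +6 731 919 mm⁴
  bottom flange (beyond web): d = -60 mm → contributes +6 731 919 mm⁴
Total I = 13 493 564 mm⁴.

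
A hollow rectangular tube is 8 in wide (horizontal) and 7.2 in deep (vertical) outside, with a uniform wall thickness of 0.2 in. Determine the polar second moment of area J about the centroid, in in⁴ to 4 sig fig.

Split into non-overlapping primitives; take the origin at the lower-left of the bounding box.
Outer rectangle: 8 × 7.2, A = 57.6 in², y = 3.6 in, Ī = 248.832 in⁴.
Inner void (subtracted): 7.6 × 6.8, A = 51.68 in², y = 3.6 in, Ī = 199.14 in⁴.
By symmetry the centroid is at mid-height, ȳ = 3.6 in.
All pieces are centred on the centroidal x-axis, so I = ΣĪ (holes subtracted) = 49.6917 in⁴.
Repeating about the centroidal y-axis gives I_y = 58.4469 in⁴.
Polar second moment: J = I_x + I_y = 108.139 in⁴.

J ≈ 108.1 in⁴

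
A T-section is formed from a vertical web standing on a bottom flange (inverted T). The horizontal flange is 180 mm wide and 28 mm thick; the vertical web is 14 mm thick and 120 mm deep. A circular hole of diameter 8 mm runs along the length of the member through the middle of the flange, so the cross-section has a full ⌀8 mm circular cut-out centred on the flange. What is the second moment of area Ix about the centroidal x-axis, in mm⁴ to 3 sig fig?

Treat the section as a set of non-overlapping primitives; coordinates are from the bounding-box lower-left.
Flange: 180 × 28, A = 5 040 mm², y = 14 mm, Ī = 329 280 mm⁴.
Web: 14 × 120, A = 1 680 mm², y = 88 mm, Ī = 2 016 000 mm⁴.
Hole (subtracted): ⌀8, A = 50.265 mm², y = 14 mm, Ī = 201.06 mm⁴.
Centroid: ȳ = ΣA·y / ΣA = 32.639 mm.
Transfer each piece to the centroidal x-axis using Ī + A·d² with d = y − 32.639:
  flange: d = -18.639 mm → contributes +2 080 317 mm⁴
  web: d = 55.361 mm → contributes +7 164 853 mm⁴
  hole: d = -18.639 mm → contributes −17 665 mm⁴
Total I = 9 227 506 mm⁴.

Ix ≈ 9.23 × 10⁶ mm⁴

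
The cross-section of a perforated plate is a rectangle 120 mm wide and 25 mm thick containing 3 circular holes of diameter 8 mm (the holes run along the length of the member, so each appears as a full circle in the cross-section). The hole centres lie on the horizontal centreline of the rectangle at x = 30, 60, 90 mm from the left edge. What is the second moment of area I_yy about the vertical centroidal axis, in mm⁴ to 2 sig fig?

Split into non-overlapping primitives; take the origin at the lower-left of the bounding box.
Plate: 120 × 25, A = 3 000 mm², x = 60 mm, Ī = 3 600 000 mm⁴.
Hole 1 (subtracted): ⌀8, A = 50.27 mm², x = 30 mm, Ī = 201.1 mm⁴.
Hole 2 (subtracted): ⌀8, A = 50.27 mm², x = 60 mm, Ī = 201.1 mm⁴.
Hole 3 (subtracted): ⌀8, A = 50.27 mm², x = 90 mm, Ī = 201.1 mm⁴.
By symmetry the centroid is at mid-width, x̄ = 60 mm.
Transfer each piece to the vertical centroidal axis using Ī + A·d² with d = x − 60:
  plate: d = 0 mm → contributes +3 600 000 mm⁴
  hole 1: d = -30 mm → contributes −45 440 mm⁴
  hole 2: d = 0 mm → contributes −201.1 mm⁴
  hole 3: d = 30 mm → contributes −45 440 mm⁴
Total I = 3 508 919 mm⁴.

I_yy ≈ 3.5 × 10⁶ mm⁴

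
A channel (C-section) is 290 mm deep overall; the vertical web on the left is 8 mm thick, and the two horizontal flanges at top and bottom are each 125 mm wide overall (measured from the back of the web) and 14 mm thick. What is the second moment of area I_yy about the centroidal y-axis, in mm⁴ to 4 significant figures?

I_yy ≈ 9.055 × 10⁶ mm⁴

Break the section into simple shapes (no overlaps), measuring from the bottom-left corner of the bounding box.
Web: 8 × 290, A = 2 320 mm², x = 4 mm, Ī = 12373.3 mm⁴.
Top flange (beyond web): 117 × 14, A = 1 638 mm², x = 66.5 mm, Ī = 1 868 549 mm⁴.
Bottom flange (beyond web): 117 × 14, A = 1 638 mm², x = 66.5 mm, Ī = 1 868 549 mm⁴.
Centroid: x̄ = ΣA·x / ΣA = 40.5886 mm.
Transfer each piece to the centroidal y-axis using Ī + A·d² with d = x − 40.5886:
  web: d = -36.5886 mm → contributes +3 118 223 mm⁴
  top flange (beyond web): d = 25.9114 mm → contributes +2 968 300 mm⁴
  bottom flange (beyond web): d = 25.9114 mm → contributes +2 968 300 mm⁴
Total I = 9 054 822 mm⁴.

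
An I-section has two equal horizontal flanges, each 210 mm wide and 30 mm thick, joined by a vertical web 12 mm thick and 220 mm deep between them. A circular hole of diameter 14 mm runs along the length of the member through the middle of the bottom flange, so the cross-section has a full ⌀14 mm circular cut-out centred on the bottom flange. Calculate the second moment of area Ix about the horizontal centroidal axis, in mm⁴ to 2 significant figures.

Decompose the section into non-overlapping parts with the origin at the bottom-left of its bounding rectangle.
Bottom flange: 210 × 30, A = 6 300 mm², y = 15 mm, Ī = 472 500 mm⁴.
Web: 12 × 220, A = 2 640 mm², y = 140 mm, Ī = 10 648 000 mm⁴.
Top flange: 210 × 30, A = 6 300 mm², y = 265 mm, Ī = 472 500 mm⁴.
Hole (subtracted): ⌀14, A = 153.9 mm², y = 15 mm, Ī = 1 886 mm⁴.
Centroid: ȳ = ΣA·y / ΣA = 141.3 mm.
Transfer each piece to the horizontal centroidal axis using Ī + A·d² with d = y − 141.3:
  bottom flange: d = -126.3 mm → contributes +100 929 160 mm⁴
  web: d = -1.275 mm → contributes +10 652 295 mm⁴
  top flange: d = 123.7 mm → contributes +96 911 339 mm⁴
  hole: d = -126.3 mm → contributes −2 456 505 mm⁴
Total I = 206 036 289 mm⁴.

Ix ≈ 2.1 × 10⁸ mm⁴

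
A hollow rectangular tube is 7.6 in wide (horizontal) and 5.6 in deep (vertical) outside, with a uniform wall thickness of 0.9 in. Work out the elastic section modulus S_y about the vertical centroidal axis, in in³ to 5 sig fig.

Break the section into simple shapes (no overlaps), measuring from the bottom-left corner of the bounding box.
Outer rectangle: 7.6 × 5.6, A = 42.56 in², x = 3.8 in, Ī = 204.8555 in⁴.
Inner void (subtracted): 5.8 × 3.8, A = 22.04 in², x = 3.8 in, Ī = 61.78547 in⁴.
By symmetry the centroid is at mid-width, x̄ = 3.8 in.
All pieces are centred on the vertical centroidal axis, so I = ΣĪ (holes subtracted) = 143.07 in⁴.
Extreme fibre distance c = 3.8 in; S = I/c = 37.65 in³.

S_y ≈ 37.650 in³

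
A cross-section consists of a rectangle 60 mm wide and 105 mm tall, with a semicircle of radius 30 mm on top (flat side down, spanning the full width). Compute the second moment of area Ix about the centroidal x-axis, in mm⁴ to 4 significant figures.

Ix ≈ 1.079 × 10⁷ mm⁴

Break the section into simple shapes (no overlaps), measuring from the bottom-left corner of the bounding box.
Rectangular body: 60 × 105, A = 6 300 mm², y = 52.5 mm, Ī = 5 788 125 mm⁴.
Semicircular cap: semicircle r = 30, A = 1413.72 mm², y = 117.732 mm, Ī = 88903.1 mm⁴.
Centroid: ȳ = ΣA·y / ΣA = 64.4553 mm.
Transfer each piece to the centroidal x-axis using Ī + A·d² with d = y − 64.4553:
  rectangular body: d = -11.9553 mm → contributes +6 688 585 mm⁴
  semicircular cap: d = 53.2771 mm → contributes +4 101 659 mm⁴
Total I = 10 790 245 mm⁴.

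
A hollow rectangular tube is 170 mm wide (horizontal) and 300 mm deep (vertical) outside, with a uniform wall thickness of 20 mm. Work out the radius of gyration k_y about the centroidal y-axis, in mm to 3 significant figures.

Treat the section as a set of non-overlapping primitives; coordinates are from the bounding-box lower-left.
Outer rectangle: 170 × 300, A = 51 000 mm², x = 85 mm, Ī = 122 825 000 mm⁴.
Inner void (subtracted): 130 × 260, A = 33 800 mm², x = 85 mm, Ī = 47 601 667 mm⁴.
By symmetry the centroid is at mid-width, x̄ = 85 mm.
All pieces are centred on the centroidal y-axis, so I = ΣĪ (holes subtracted) = 75 223 333 mm⁴.
Radius of gyration: k = √(I/A) = √(75 223 333 / 17 200) = 66.132 mm.

k_y ≈ 66.1 mm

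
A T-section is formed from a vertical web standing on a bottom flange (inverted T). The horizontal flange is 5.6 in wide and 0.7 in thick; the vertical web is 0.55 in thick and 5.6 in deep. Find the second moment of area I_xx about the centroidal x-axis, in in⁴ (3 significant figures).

Split into non-overlapping primitives; take the origin at the lower-left of the bounding box.
Flange: 5.6 × 0.7, A = 3.92 in², y = 0.35 in, Ī = 0.16007 in⁴.
Web: 0.55 × 5.6, A = 3.08 in², y = 3.5 in, Ī = 8.0491 in⁴.
Centroid: ȳ = ΣA·y / ΣA = 1.736 in.
Transfer each piece to the centroidal x-axis using Ī + A·d² with d = y − 1.736:
  flange: d = -1.386 in → contributes +7.6904 in⁴
  web: d = 1.764 in → contributes +17.633 in⁴
Total I = 25.323 in⁴.

I_xx ≈ 25.3 in⁴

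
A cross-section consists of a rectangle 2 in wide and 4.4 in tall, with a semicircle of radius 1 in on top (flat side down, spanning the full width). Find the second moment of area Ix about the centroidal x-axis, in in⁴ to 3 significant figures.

Break the section into simple shapes (no overlaps), measuring from the bottom-left corner of the bounding box.
Rectangular body: 2 × 4.4, A = 8.8 in², y = 2.2 in, Ī = 14.197 in⁴.
Semicircular cap: semicircle r = 1, A = 1.5708 in², y = 4.8244 in, Ī = 0.10976 in⁴.
Centroid: ȳ = ΣA·y / ΣA = 2.5975 in.
Transfer each piece to the centroidal x-axis using Ī + A·d² with d = y − 2.5975:
  rectangular body: d = -0.3975 in → contributes +15.588 in⁴
  semicircular cap: d = 2.2269 in → contributes +7.8995 in⁴
Total I = 23.487 in⁴.

Ix ≈ 23.5 in⁴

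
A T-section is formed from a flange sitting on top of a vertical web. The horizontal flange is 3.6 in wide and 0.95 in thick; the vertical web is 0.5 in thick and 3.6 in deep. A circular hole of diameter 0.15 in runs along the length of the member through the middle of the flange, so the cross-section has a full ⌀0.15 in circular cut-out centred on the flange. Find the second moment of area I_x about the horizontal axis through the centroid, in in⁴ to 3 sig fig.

I_x ≈ 8.29 in⁴

Break the section into simple shapes (no overlaps), measuring from the bottom-left corner of the bounding box.
Flange: 3.6 × 0.95, A = 3.42 in², y = 4.075 in, Ī = 0.25721 in⁴.
Web: 0.5 × 3.6, A = 1.8 in², y = 1.8 in, Ī = 1.944 in⁴.
Hole (subtracted): ⌀0.15, A = 0.017671 in², y = 4.075 in, Ī = 0.00002485 in⁴.
Centroid: ȳ = ΣA·y / ΣA = 3.2879 in.
Transfer each piece to the horizontal axis through the centroid using Ī + A·d² with d = y − 3.2879:
  flange: d = 0.78715 in → contributes +2.3762 in⁴
  web: d = -1.4879 in → contributes +5.9287 in⁴
  hole: d = 0.78715 in → contributes −0.010974 in⁴
Total I = 8.2939 in⁴.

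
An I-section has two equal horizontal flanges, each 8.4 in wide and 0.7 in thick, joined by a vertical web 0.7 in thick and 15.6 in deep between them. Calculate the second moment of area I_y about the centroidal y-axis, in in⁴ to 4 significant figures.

I_y ≈ 69.59 in⁴

Break the section into simple shapes (no overlaps), measuring from the bottom-left corner of the bounding box.
Bottom flange: 8.4 × 0.7, A = 5.88 in², x = 4.2 in, Ī = 34.5744 in⁴.
Web: 0.7 × 15.6, A = 10.92 in², x = 4.2 in, Ī = 0.4459 in⁴.
Top flange: 8.4 × 0.7, A = 5.88 in², x = 4.2 in, Ī = 34.5744 in⁴.
By symmetry the centroid is at mid-width, x̄ = 4.2 in.
All pieces are centred on the centroidal y-axis, so I = ΣĪ = 69.5947 in⁴.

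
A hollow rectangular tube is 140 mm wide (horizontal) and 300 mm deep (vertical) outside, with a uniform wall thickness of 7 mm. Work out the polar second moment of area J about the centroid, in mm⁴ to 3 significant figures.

J ≈ 9.03 × 10⁷ mm⁴

Split into non-overlapping primitives; take the origin at the lower-left of the bounding box.
Outer rectangle: 140 × 300, A = 42 000 mm², y = 150 mm, Ī = 315 000 000 mm⁴.
Inner void (subtracted): 126 × 286, A = 36 036 mm², y = 150 mm, Ī = 245 633 388 mm⁴.
By symmetry the centroid is at mid-height, ȳ = 150 mm.
All pieces are centred on the centroidal x-axis, so I = ΣĪ (holes subtracted) = 69 366 612 mm⁴.
Repeating about the centroidal y-axis gives I_y = 20 924 372 mm⁴.
Polar second moment: J = I_x + I_y = 90 290 984 mm⁴.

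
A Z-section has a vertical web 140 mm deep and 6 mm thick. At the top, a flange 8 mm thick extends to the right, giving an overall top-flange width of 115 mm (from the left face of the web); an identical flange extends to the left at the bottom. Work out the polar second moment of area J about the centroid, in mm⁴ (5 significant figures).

J ≈ 1.6473 × 10⁷ mm⁴

Decompose the section into non-overlapping parts with the origin at the bottom-left of its bounding rectangle.
Web: 6 × 140, A = 840 mm², y = 70 mm, Ī = 1 372 000 mm⁴.
Top flange (beyond web): 109 × 8, A = 872 mm², y = 136 mm, Ī = 4650.667 mm⁴.
Bottom flange (beyond web): 109 × 8, A = 872 mm², y = 4 mm, Ī = 4650.667 mm⁴.
Centroid: ȳ = ΣA·y / ΣA = 70 mm.
Transfer each piece to the centroidal x-axis using Ī + A·d² with d = y − 70:
  web: d = 0 mm → contributes +1 372 000 mm⁴
  top flange (beyond web): d = 66 mm → contributes +3 803 083 mm⁴
  bottom flange (beyond web): d = -66 mm → contributes +3 803 083 mm⁴
Total I = 8 978 165 mm⁴.
For the y-axis: x̄ = 112 mm.
Repeating about the centroidal y-axis gives I_y = 7 495 325 mm⁴.
Polar second moment: J = I_x + I_y = 16 473 491 mm⁴.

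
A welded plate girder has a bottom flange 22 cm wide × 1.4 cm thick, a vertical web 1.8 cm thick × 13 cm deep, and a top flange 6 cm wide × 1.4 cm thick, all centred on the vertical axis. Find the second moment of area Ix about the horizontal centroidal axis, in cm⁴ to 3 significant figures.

Ix ≈ 1950 cm⁴

Break the section into simple shapes (no overlaps), measuring from the bottom-left corner of the bounding box.
Bottom plate: 22 × 1.4, A = 30.8 cm², y = 0.7 cm, Ī = 5.0307 cm⁴.
Web plate: 1.8 × 13, A = 23.4 cm², y = 7.9 cm, Ī = 329.55 cm⁴.
Top plate: 6 × 1.4, A = 8.4 cm², y = 15.1 cm, Ī = 1.372 cm⁴.
Centroid: ȳ = ΣA·y / ΣA = 5.3236 cm.
Transfer each piece to the horizontal centroidal axis using Ī + A·d² with d = y − 5.3236:
  bottom plate: d = -4.6236 cm → contributes +663.48 cm⁴
  web plate: d = 2.5764 cm → contributes +484.87 cm⁴
  top plate: d = 9.7764 cm → contributes +804.22 cm⁴
Total I = 1952.6 cm⁴.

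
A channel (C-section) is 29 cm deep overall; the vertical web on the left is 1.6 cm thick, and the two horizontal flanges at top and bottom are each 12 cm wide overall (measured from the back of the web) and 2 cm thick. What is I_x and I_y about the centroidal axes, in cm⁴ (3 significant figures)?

Decompose the section into non-overlapping parts with the origin at the bottom-left of its bounding rectangle.
Web: 1.6 × 29, A = 46.4 cm², y = 14.5 cm, Ī = 3251.9 cm⁴.
Top flange (beyond web): 10.4 × 2, A = 20.8 cm², y = 28 cm, Ī = 6.9333 cm⁴.
Bottom flange (beyond web): 10.4 × 2, A = 20.8 cm², y = 1 cm, Ī = 6.9333 cm⁴.
By symmetry the centroid is at mid-height, ȳ = 14.5 cm.
Transfer each piece to the centroidal x-axis using Ī + A·d² with d = y − 14.5:
  web: d = 0 cm → contributes +3251.9 cm⁴
  top flange (beyond web): d = 13.5 cm → contributes +3797.7 cm⁴
  bottom flange (beyond web): d = -13.5 cm → contributes +3797.7 cm⁴
Total I = 10 847 cm⁴.
For the y-axis: x̄ = 3.6364 cm.
Repeating about the centroidal y-axis gives I_y = 1174.5 cm⁴.

I_x ≈ 1.08 × 10⁴ cm⁴, I_y ≈ 1170 cm⁴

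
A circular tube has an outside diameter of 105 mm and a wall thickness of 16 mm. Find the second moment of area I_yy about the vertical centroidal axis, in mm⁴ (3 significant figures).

I_yy ≈ 4.57 × 10⁶ mm⁴

Break the section into simple shapes (no overlaps), measuring from the bottom-left corner of the bounding box.
Outer circle: ⌀105, A = 8 659 mm², x = 52.5 mm, Ī = 5 966 602 mm⁴.
Bore (subtracted): ⌀73, A = 4185.4 mm², x = 52.5 mm, Ī = 1 393 995 mm⁴.
By symmetry the centroid is at mid-width, x̄ = 52.5 mm.
All pieces are centred on the vertical centroidal axis, so I = ΣĪ (holes subtracted) = 4 572 607 mm⁴.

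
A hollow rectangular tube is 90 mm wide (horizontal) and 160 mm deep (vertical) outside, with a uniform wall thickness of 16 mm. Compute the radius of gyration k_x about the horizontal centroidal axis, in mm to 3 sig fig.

k_x ≈ 54.3 mm

Break the section into simple shapes (no overlaps), measuring from the bottom-left corner of the bounding box.
Outer rectangle: 90 × 160, A = 14 400 mm², y = 80 mm, Ī = 30 720 000 mm⁴.
Inner void (subtracted): 58 × 128, A = 7 424 mm², y = 80 mm, Ī = 10 136 235 mm⁴.
By symmetry the centroid is at mid-height, ȳ = 80 mm.
All pieces are centred on the horizontal centroidal axis, so I = ΣĪ (holes subtracted) = 20 583 765 mm⁴.
Radius of gyration: k = √(I/A) = √(20 583 765 / 6 976) = 54.32 mm.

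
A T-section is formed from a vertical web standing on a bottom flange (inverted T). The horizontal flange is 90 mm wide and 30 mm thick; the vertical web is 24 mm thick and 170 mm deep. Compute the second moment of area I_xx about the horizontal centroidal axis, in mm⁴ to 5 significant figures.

I_xx ≈ 2.6276 × 10⁷ mm⁴

Decompose the section into non-overlapping parts with the origin at the bottom-left of its bounding rectangle.
Flange: 90 × 30, A = 2 700 mm², y = 15 mm, Ī = 202 500 mm⁴.
Web: 24 × 170, A = 4 080 mm², y = 115 mm, Ī = 9 826 000 mm⁴.
Centroid: ȳ = ΣA·y / ΣA = 75.17699 mm.
Transfer each piece to the horizontal centroidal axis using Ī + A·d² with d = y − 75.17699:
  flange: d = -60.17699 mm → contributes +9 979 930 mm⁴
  web: d = 39.82301 mm → contributes +16 296 358 mm⁴
Total I = 26 276 288 mm⁴.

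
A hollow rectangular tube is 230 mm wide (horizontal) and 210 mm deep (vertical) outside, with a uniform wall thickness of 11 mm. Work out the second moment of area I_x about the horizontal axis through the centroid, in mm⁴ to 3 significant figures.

Treat the section as a set of non-overlapping primitives; coordinates are from the bounding-box lower-left.
Outer rectangle: 230 × 210, A = 48 300 mm², y = 105 mm, Ī = 177 502 500 mm⁴.
Inner void (subtracted): 208 × 188, A = 39 104 mm², y = 105 mm, Ī = 115 174 315 mm⁴.
By symmetry the centroid is at mid-height, ȳ = 105 mm.
All pieces are centred on the horizontal axis through the centroid, so I = ΣĪ (holes subtracted) = 62 328 185 mm⁴.

I_x ≈ 6.23 × 10⁷ mm⁴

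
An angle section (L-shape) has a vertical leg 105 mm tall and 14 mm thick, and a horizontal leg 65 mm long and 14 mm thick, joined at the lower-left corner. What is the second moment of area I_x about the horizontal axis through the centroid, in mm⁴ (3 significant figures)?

I_x ≈ 2.36 × 10⁶ mm⁴

Treat the section as a set of non-overlapping primitives; coordinates are from the bounding-box lower-left.
Vertical leg: 14 × 105, A = 1 470 mm², y = 52.5 mm, Ī = 1 350 563 mm⁴.
Horizontal leg (remainder): 51 × 14, A = 714 mm², y = 7 mm, Ī = 11 662 mm⁴.
Centroid: ȳ = ΣA·y / ΣA = 37.625 mm.
Transfer each piece to the horizontal axis through the centroid using Ī + A·d² with d = y − 37.625:
  vertical leg: d = 14.875 mm → contributes +1 675 823 mm⁴
  horizontal leg (remainder): d = -30.625 mm → contributes +681 316 mm⁴
Total I = 2 357 139 mm⁴.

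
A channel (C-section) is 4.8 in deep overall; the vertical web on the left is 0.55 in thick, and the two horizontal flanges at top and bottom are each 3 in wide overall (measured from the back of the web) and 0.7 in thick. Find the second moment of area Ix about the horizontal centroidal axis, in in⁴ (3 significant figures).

Ix ≈ 19.6 in⁴

Break the section into simple shapes (no overlaps), measuring from the bottom-left corner of the bounding box.
Web: 0.55 × 4.8, A = 2.64 in², y = 2.4 in, Ī = 5.0688 in⁴.
Top flange (beyond web): 2.45 × 0.7, A = 1.715 in², y = 4.45 in, Ī = 0.070029 in⁴.
Bottom flange (beyond web): 2.45 × 0.7, A = 1.715 in², y = 0.35 in, Ī = 0.070029 in⁴.
By symmetry the centroid is at mid-height, ȳ = 2.4 in.
Transfer each piece to the horizontal centroidal axis using Ī + A·d² with d = y − 2.4:
  web: d = 0 in → contributes +5.0688 in⁴
  top flange (beyond web): d = 2.05 in → contributes +7.2773 in⁴
  bottom flange (beyond web): d = -2.05 in → contributes +7.2773 in⁴
Total I = 19.623 in⁴.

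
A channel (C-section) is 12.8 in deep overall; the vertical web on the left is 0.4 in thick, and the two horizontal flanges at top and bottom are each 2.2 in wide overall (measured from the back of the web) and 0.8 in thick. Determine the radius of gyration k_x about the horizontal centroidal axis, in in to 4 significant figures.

Split into non-overlapping primitives; take the origin at the lower-left of the bounding box.
Web: 0.4 × 12.8, A = 5.12 in², y = 6.4 in, Ī = 69.9051 in⁴.
Top flange (beyond web): 1.8 × 0.8, A = 1.44 in², y = 12.4 in, Ī = 0.0768 in⁴.
Bottom flange (beyond web): 1.8 × 0.8, A = 1.44 in², y = 0.4 in, Ī = 0.0768 in⁴.
By symmetry the centroid is at mid-height, ȳ = 6.4 in.
Transfer each piece to the horizontal centroidal axis using Ī + A·d² with d = y − 6.4:
  web: d = 0 in → contributes +69.9051 in⁴
  top flange (beyond web): d = 6 in → contributes +51.9168 in⁴
  bottom flange (beyond web): d = -6 in → contributes +51.9168 in⁴
Total I = 173.739 in⁴.
Radius of gyration: k = √(I/A) = √(173.739 / 8) = 4.66019 in.

k_x ≈ 4.660 in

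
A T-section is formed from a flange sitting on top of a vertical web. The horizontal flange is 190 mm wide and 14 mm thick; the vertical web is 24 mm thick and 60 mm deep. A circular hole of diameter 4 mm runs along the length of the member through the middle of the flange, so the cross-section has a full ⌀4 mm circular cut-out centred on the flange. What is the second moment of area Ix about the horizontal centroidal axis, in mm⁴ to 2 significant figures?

Ix ≈ 1.8 × 10⁶ mm⁴

Break the section into simple shapes (no overlaps), measuring from the bottom-left corner of the bounding box.
Flange: 190 × 14, A = 2 660 mm², y = 67 mm, Ī = 43 447 mm⁴.
Web: 24 × 60, A = 1 440 mm², y = 30 mm, Ī = 432 000 mm⁴.
Hole (subtracted): ⌀4, A = 12.57 mm², y = 67 mm, Ī = 12.57 mm⁴.
Centroid: ȳ = ΣA·y / ΣA = 53.96 mm.
Transfer each piece to the horizontal centroidal axis using Ī + A·d² with d = y − 53.96:
  flange: d = 13.04 mm → contributes +495 416 mm⁴
  web: d = -23.96 mm → contributes +1 259 017 mm⁴
  hole: d = 13.04 mm → contributes −2 148 mm⁴
Total I = 1 752 285 mm⁴.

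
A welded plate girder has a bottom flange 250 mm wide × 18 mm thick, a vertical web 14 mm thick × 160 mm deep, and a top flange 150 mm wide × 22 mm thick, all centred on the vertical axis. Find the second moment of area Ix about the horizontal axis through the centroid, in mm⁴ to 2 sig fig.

Decompose the section into non-overlapping parts with the origin at the bottom-left of its bounding rectangle.
Bottom plate: 250 × 18, A = 4 500 mm², y = 9 mm, Ī = 121 500 mm⁴.
Web plate: 14 × 160, A = 2 240 mm², y = 98 mm, Ī = 4 778 667 mm⁴.
Top plate: 150 × 22, A = 3 300 mm², y = 189 mm, Ī = 133 100 mm⁴.
Centroid: ȳ = ΣA·y / ΣA = 88.02 mm.
Transfer each piece to the horizontal axis through the centroid using Ī + A·d² with d = y − 88.02:
  bottom plate: d = -79.02 mm → contributes +28 220 165 mm⁴
  web plate: d = 9.98 mm → contributes +5 001 775 mm⁴
  top plate: d = 101 mm → contributes +33 783 122 mm⁴
Total I = 67 005 063 mm⁴.

Ix ≈ 6.7 × 10⁷ mm⁴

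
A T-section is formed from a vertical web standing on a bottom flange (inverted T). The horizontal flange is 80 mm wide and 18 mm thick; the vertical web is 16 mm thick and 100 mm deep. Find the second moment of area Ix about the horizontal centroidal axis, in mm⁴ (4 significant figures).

Decompose the section into non-overlapping parts with the origin at the bottom-left of its bounding rectangle.
Flange: 80 × 18, A = 1 440 mm², y = 9 mm, Ī = 38 880 mm⁴.
Web: 16 × 100, A = 1 600 mm², y = 68 mm, Ī = 1 333 333 mm⁴.
Centroid: ȳ = ΣA·y / ΣA = 40.0526 mm.
Transfer each piece to the horizontal centroidal axis using Ī + A·d² with d = y − 40.0526:
  flange: d = -31.0526 mm → contributes +1 427 423 mm⁴
  web: d = 27.9474 mm → contributes +2 583 022 mm⁴
Total I = 4 010 445 mm⁴.

Ix ≈ 4.010 × 10⁶ mm⁴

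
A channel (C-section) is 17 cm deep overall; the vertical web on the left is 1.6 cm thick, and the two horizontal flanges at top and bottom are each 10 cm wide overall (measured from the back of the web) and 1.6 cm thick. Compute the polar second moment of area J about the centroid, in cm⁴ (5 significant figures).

J ≈ 2756.4 cm⁴

Split into non-overlapping primitives; take the origin at the lower-left of the bounding box.
Web: 1.6 × 17, A = 27.2 cm², y = 8.5 cm, Ī = 655.0667 cm⁴.
Top flange (beyond web): 8.4 × 1.6, A = 13.44 cm², y = 16.2 cm, Ī = 2.8672 cm⁴.
Bottom flange (beyond web): 8.4 × 1.6, A = 13.44 cm², y = 0.8 cm, Ī = 2.8672 cm⁴.
By symmetry the centroid is at mid-height, ȳ = 8.5 cm.
Transfer each piece to the centroidal x-axis using Ī + A·d² with d = y − 8.5:
  web: d = 0 cm → contributes +655.0667 cm⁴
  top flange (beyond web): d = 7.7 cm → contributes +799.7248 cm⁴
  bottom flange (beyond web): d = -7.7 cm → contributes +799.7248 cm⁴
Total I = 2254.516 cm⁴.
For the y-axis: x̄ = 3.285207 cm.
Repeating about the centroidal y-axis gives I_y = 501.8452 cm⁴.
Polar second moment: J = I_x + I_y = 2756.361 cm⁴.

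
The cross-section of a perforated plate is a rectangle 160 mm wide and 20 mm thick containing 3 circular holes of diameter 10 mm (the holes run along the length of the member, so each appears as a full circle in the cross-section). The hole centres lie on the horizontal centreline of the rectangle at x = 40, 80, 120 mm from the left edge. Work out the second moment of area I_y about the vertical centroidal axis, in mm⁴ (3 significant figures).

Decompose the section into non-overlapping parts with the origin at the bottom-left of its bounding rectangle.
Plate: 160 × 20, A = 3 200 mm², x = 80 mm, Ī = 6 826 667 mm⁴.
Hole 1 (subtracted): ⌀10, A = 78.54 mm², x = 40 mm, Ī = 490.87 mm⁴.
Hole 2 (subtracted): ⌀10, A = 78.54 mm², x = 80 mm, Ī = 490.87 mm⁴.
Hole 3 (subtracted): ⌀10, A = 78.54 mm², x = 120 mm, Ī = 490.87 mm⁴.
By symmetry the centroid is at mid-width, x̄ = 80 mm.
Transfer each piece to the vertical centroidal axis using Ī + A·d² with d = x − 80:
  plate: d = 0 mm → contributes +6 826 667 mm⁴
  hole 1: d = -40 mm → contributes −126 155 mm⁴
  hole 2: d = 0 mm → contributes −490.87 mm⁴
  hole 3: d = 40 mm → contributes −126 155 mm⁴
Total I = 6 573 867 mm⁴.

I_y ≈ 6.57 × 10⁶ mm⁴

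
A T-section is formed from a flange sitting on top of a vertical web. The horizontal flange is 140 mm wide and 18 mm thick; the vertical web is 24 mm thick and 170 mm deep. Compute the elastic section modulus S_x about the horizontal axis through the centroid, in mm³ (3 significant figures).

S_x ≈ 1.96 × 10⁵ mm³

Treat the section as a set of non-overlapping primitives; coordinates are from the bounding-box lower-left.
Flange: 140 × 18, A = 2 520 mm², y = 179 mm, Ī = 68 040 mm⁴.
Web: 24 × 170, A = 4 080 mm², y = 85 mm, Ī = 9 826 000 mm⁴.
Centroid: ȳ = ΣA·y / ΣA = 120.89 mm.
Transfer each piece to the horizontal axis through the centroid using Ī + A·d² with d = y − 120.89:
  flange: d = 58.109 mm → contributes +8 577 239 mm⁴
  web: d = -35.891 mm → contributes +15 081 682 mm⁴
Total I = 23 658 921 mm⁴.
Extreme fibre distance c = 120.89 mm; S = I/c = 195 705 mm³.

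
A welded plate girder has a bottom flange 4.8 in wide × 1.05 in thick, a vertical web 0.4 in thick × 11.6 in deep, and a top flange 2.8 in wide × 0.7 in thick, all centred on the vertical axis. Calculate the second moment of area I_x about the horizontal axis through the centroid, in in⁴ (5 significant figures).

I_x ≈ 294.57 in⁴

Break the section into simple shapes (no overlaps), measuring from the bottom-left corner of the bounding box.
Bottom plate: 4.8 × 1.05, A = 5.04 in², y = 0.525 in, Ī = 0.46305 in⁴.
Web plate: 0.4 × 11.6, A = 4.64 in², y = 6.85 in, Ī = 52.02987 in⁴.
Top plate: 2.8 × 0.7, A = 1.96 in², y = 13 in, Ī = 0.08003333 in⁴.
Centroid: ȳ = ΣA·y / ΣA = 5.146907 in.
Transfer each piece to the horizontal axis through the centroid using Ī + A·d² with d = y − 5.146907:
  bottom plate: d = -4.621907 in → contributes +108.1277 in⁴
  web plate: d = 1.703093 in → contributes +65.4883 in⁴
  top plate: d = 7.853093 in → contributes +120.9553 in⁴
Total I = 294.5713 in⁴.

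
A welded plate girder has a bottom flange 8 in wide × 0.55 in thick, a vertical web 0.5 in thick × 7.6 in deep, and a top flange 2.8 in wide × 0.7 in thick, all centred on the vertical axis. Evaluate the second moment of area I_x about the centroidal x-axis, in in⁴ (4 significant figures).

Break the section into simple shapes (no overlaps), measuring from the bottom-left corner of the bounding box.
Bottom plate: 8 × 0.55, A = 4.4 in², y = 0.275 in, Ī = 0.110917 in⁴.
Web plate: 0.5 × 7.6, A = 3.8 in², y = 4.35 in, Ī = 18.2907 in⁴.
Top plate: 2.8 × 0.7, A = 1.96 in², y = 8.5 in, Ī = 0.0800333 in⁴.
Centroid: ȳ = ΣA·y / ΣA = 3.38583 in.
Transfer each piece to the centroidal x-axis using Ī + A·d² with d = y − 3.38583:
  bottom plate: d = -3.11083 in → contributes +42.6908 in⁴
  web plate: d = 0.964173 in → contributes +21.8233 in⁴
  top plate: d = 5.11417 in → contributes +51.3434 in⁴
Total I = 115.857 in⁴.

I_x ≈ 115.9 in⁴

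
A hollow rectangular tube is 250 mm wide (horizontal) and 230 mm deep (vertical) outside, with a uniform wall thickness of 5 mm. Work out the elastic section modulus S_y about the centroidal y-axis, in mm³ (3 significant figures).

Break the section into simple shapes (no overlaps), measuring from the bottom-left corner of the bounding box.
Outer rectangle: 250 × 230, A = 57 500 mm², x = 125 mm, Ī = 299 479 167 mm⁴.
Inner void (subtracted): 240 × 220, A = 52 800 mm², x = 125 mm, Ī = 253 440 000 mm⁴.
By symmetry the centroid is at mid-width, x̄ = 125 mm.
All pieces are centred on the centroidal y-axis, so I = ΣĪ (holes subtracted) = 46 039 167 mm⁴.
Extreme fibre distance c = 125 mm; S = I/c = 368 313 mm³.

S_y ≈ 3.68 × 10⁵ mm³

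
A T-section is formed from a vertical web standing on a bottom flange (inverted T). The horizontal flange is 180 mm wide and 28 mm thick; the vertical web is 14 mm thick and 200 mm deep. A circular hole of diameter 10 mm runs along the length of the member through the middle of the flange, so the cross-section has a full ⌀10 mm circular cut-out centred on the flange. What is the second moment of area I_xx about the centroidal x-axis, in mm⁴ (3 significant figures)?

Split into non-overlapping primitives; take the origin at the lower-left of the bounding box.
Flange: 180 × 28, A = 5 040 mm², y = 14 mm, Ī = 329 280 mm⁴.
Web: 14 × 200, A = 2 800 mm², y = 128 mm, Ī = 9 333 333 mm⁴.
Hole (subtracted): ⌀10, A = 78.54 mm², y = 14 mm, Ī = 490.87 mm⁴.
Centroid: ȳ = ΣA·y / ΣA = 55.126 mm.
Transfer each piece to the centroidal x-axis using Ī + A·d² with d = y − 55.126:
  flange: d = -41.126 mm → contributes +8 853 790 mm⁴
  web: d = 72.874 mm → contributes +24 202 954 mm⁴
  hole: d = -41.126 mm → contributes −133 331 mm⁴
Total I = 32 923 413 mm⁴.

I_xx ≈ 3.29 × 10⁷ mm⁴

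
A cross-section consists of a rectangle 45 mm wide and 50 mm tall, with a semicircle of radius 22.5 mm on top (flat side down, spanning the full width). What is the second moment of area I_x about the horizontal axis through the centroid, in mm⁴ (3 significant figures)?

Treat the section as a set of non-overlapping primitives; coordinates are from the bounding-box lower-left.
Rectangular body: 45 × 50, A = 2 250 mm², y = 25 mm, Ī = 468 750 mm⁴.
Semicircular cap: semicircle r = 22.5, A = 795.22 mm², y = 59.549 mm, Ī = 28 130 mm⁴.
Centroid: ȳ = ΣA·y / ΣA = 34.022 mm.
Transfer each piece to the horizontal axis through the centroid using Ī + A·d² with d = y − 34.022:
  rectangular body: d = -9.0221 mm → contributes +651 895 mm⁴
  semicircular cap: d = 25.527 mm → contributes +546 323 mm⁴
Total I = 1 198 218 mm⁴.

I_x ≈ 1.20 × 10⁶ mm⁴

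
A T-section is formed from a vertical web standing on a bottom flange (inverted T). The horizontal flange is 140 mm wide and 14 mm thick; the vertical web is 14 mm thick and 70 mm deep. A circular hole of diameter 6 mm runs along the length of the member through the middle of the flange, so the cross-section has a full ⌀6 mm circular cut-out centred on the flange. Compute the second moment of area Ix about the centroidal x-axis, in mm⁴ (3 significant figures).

Decompose the section into non-overlapping parts with the origin at the bottom-left of its bounding rectangle.
Flange: 140 × 14, A = 1 960 mm², y = 7 mm, Ī = 32 013 mm⁴.
Web: 14 × 70, A = 980 mm², y = 49 mm, Ī = 400 167 mm⁴.
Hole (subtracted): ⌀6, A = 28.274 mm², y = 7 mm, Ī = 63.617 mm⁴.
Centroid: ȳ = ΣA·y / ΣA = 21.136 mm.
Transfer each piece to the centroidal x-axis using Ī + A·d² with d = y − 21.136:
  flange: d = -14.136 mm → contributes +423 670 mm⁴
  web: d = 27.864 mm → contributes +1 161 044 mm⁴
  hole: d = -14.136 mm → contributes −5713.5 mm⁴
Total I = 1 579 001 mm⁴.

Ix ≈ 1.58 × 10⁶ mm⁴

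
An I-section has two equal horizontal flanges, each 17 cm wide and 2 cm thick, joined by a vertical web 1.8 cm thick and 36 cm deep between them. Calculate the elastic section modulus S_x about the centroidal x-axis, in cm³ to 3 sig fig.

Split into non-overlapping primitives; take the origin at the lower-left of the bounding box.
Bottom flange: 17 × 2, A = 34 cm², y = 1 cm, Ī = 11.333 cm⁴.
Web: 1.8 × 36, A = 64.8 cm², y = 20 cm, Ī = 6998.4 cm⁴.
Top flange: 17 × 2, A = 34 cm², y = 39 cm, Ī = 11.333 cm⁴.
By symmetry the centroid is at mid-height, ȳ = 20 cm.
Transfer each piece to the centroidal x-axis using Ī + A·d² with d = y − 20:
  bottom flange: d = -19 cm → contributes +12 285 cm⁴
  web: d = 0 cm → contributes +6998.4 cm⁴
  top flange: d = 19 cm → contributes +12 285 cm⁴
Total I = 31 569 cm⁴.
Extreme fibre distance c = 20 cm; S = I/c = 1578.5 cm³.

S_x ≈ 1580 cm³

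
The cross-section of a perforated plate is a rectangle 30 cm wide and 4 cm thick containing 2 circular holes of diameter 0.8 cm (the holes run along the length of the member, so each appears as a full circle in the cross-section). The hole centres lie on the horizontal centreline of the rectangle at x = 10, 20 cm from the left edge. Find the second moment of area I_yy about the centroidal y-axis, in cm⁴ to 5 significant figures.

I_yy ≈ 8974.8 cm⁴

Break the section into simple shapes (no overlaps), measuring from the bottom-left corner of the bounding box.
Plate: 30 × 4, A = 120 cm², x = 15 cm, Ī = 9 000 cm⁴.
Hole 1 (subtracted): ⌀0.8, A = 0.5026548 cm², x = 10 cm, Ī = 0.02010619 cm⁴.
Hole 2 (subtracted): ⌀0.8, A = 0.5026548 cm², x = 20 cm, Ī = 0.02010619 cm⁴.
By symmetry the centroid is at mid-width, x̄ = 15 cm.
Transfer each piece to the centroidal y-axis using Ī + A·d² with d = x − 15:
  plate: d = 0 cm → contributes +9 000 cm⁴
  hole 1: d = -5 cm → contributes −12.58648 cm⁴
  hole 2: d = 5 cm → contributes −12.58648 cm⁴
Total I = 8974.827 cm⁴.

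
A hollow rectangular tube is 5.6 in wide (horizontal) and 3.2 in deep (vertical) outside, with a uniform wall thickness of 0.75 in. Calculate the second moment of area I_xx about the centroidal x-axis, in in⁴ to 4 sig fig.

I_xx ≈ 13.61 in⁴

Decompose the section into non-overlapping parts with the origin at the bottom-left of its bounding rectangle.
Outer rectangle: 5.6 × 3.2, A = 17.92 in², y = 1.6 in, Ī = 15.2917 in⁴.
Inner void (subtracted): 4.1 × 1.7, A = 6.97 in², y = 1.6 in, Ī = 1.67861 in⁴.
By symmetry the centroid is at mid-height, ȳ = 1.6 in.
All pieces are centred on the centroidal x-axis, so I = ΣĪ (holes subtracted) = 13.6131 in⁴.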